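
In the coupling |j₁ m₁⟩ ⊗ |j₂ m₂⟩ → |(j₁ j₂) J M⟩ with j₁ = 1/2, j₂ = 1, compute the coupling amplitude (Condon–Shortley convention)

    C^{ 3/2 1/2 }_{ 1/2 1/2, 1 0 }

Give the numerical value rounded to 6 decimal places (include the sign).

+0.816497

√[4·0!1!2!/4! · 1!0!1!1!2!1!] = √(2/3)
  +(−1)^0/∏(0,0,0,1,1,1)! = 1  (running 1)
⟨..|..⟩ = √(2/3)·(1) = +0.816497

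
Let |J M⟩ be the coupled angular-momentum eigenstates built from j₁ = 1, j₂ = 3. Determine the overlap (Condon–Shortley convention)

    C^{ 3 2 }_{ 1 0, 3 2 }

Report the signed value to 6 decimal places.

-0.577350

j₁+j₂−J=1  J+j₁−j₂=1  J−j₁+j₂=5  j₁+j₂+J+1=8
(j₁±m₁, j₂±m₂, J±M) = (1,1,5,1,5,1)
P² = 300
sum k=0..1:
  [0] +1/120 = 1/120
  [1] −1/24 = -1/24
S = -1/30
C² = P²·S² = 1/3 ; C = -0.577350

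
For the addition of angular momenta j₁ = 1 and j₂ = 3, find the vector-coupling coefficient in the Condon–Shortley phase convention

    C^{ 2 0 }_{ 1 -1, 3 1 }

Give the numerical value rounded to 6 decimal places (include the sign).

+√(2/7) ≈ +0.534522

√[5·2!0!4!/7! · 0!2!4!2!2!2!] = √(128/7)
  +(−1)^2/∏(2,0,0,2,0,2)! = 1/8  (running 1/8)
⟨..|..⟩ = √(128/7)·(1/8) = +0.534522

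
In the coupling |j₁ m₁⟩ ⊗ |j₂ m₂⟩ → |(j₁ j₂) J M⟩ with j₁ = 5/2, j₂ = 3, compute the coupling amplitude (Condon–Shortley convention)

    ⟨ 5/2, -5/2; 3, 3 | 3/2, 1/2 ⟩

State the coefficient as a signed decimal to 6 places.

+√(5/14) = +0.597614

√[4·4!1!2!/8! · 0!5!6!0!2!1!] = √(5760/7)
  +(−1)^4/∏(4,0,1,2,0,0)! = 1/48  (running 1/48)
⟨..|..⟩ = √(5760/7)·(1/48) = +0.597614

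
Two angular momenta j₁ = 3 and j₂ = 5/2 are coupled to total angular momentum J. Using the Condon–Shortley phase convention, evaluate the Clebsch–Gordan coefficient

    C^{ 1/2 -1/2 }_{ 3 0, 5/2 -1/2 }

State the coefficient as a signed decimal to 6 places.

triangle: 5!*1!*0!/7! = 120/5040
(j±m)!: 3!*3!*2!*3!*0!*1! = 432
prefactor² = (2J+1)*Δ*N² = 144/7
  k=2: +1/(2!*3!*1!*0!*0!*0!) = 1/12
Σ = 1/12  ⇒  CG² = 144/7*1/12² = 1/7
CG = +√(1/7) = +0.377964

+0.377964  (= +√(1/7))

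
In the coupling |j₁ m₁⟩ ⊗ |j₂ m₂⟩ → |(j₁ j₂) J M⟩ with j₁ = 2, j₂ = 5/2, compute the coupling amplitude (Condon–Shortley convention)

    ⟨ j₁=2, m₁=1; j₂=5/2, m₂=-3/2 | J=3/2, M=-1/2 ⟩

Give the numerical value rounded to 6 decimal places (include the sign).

j₁+j₂−J=3  J+j₁−j₂=1  J−j₁+j₂=2  j₁+j₂+J+1=7
(j₁±m₁, j₂±m₂, J±M) = (3,1,1,4,1,2)
P² = 96/35
sum k=0..1:
  [0] +1/6 = 1/6
  [1] −1/4 = -1/4
S = -1/12
C² = P²·S² = 2/105 ; C = -0.138013

−√(2/105) ≈ -0.138013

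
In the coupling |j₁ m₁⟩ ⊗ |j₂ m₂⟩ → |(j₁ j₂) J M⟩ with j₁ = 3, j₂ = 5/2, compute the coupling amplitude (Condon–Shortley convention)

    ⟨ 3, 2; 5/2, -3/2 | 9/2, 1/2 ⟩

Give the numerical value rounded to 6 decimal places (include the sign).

j₁+j₂−J=1  J+j₁−j₂=5  J−j₁+j₂=4  j₁+j₂+J+1=11
(j₁±m₁, j₂±m₂, J±M) = (5,1,1,4,5,4)
P² = 460800/77
sum k=0..1:
  [0] +1/144 = 1/144
  [1] −1/2880 = -1/2880
S = 19/2880
C² = P²·S² = 361/1386 ; C = +0.510355

+√(361/1386) ≈ +0.510355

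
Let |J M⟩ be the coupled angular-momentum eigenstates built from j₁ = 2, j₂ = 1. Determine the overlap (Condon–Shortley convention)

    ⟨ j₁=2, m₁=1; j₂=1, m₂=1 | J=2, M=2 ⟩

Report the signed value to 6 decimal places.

-0.577350

triangle: 1!×3!×1!/6! = 6/720
(j±m)!: 3!×1!×2!×0!×4!×0! = 288
prefactor² = (2J+1)×Δ×N² = 12
  k=1: −1/(1!×0!×0!×1!×3!×0!) = -1/6
Σ = -1/6  ⇒  CG² = 12×(-1/6)² = 1/3
CG = −√(1/3) = -0.577350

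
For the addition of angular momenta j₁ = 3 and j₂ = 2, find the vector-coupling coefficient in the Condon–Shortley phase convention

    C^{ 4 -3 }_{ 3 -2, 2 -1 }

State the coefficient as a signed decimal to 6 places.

j₁+j₂−J=1  J+j₁−j₂=5  J−j₁+j₂=3  j₁+j₂+J+1=10
(j₁±m₁, j₂±m₂, J±M) = (1,5,1,3,1,7)
P² = 6480
sum k=0..1:
  [0] +1/240 = 1/240
  [1] −1/144 = -1/144
S = -1/360
C² = P²·S² = 1/20 ; C = -0.223607

-0.223607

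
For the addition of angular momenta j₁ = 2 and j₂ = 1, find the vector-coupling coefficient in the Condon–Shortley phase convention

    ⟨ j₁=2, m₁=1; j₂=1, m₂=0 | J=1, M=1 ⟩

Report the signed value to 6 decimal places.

j₁+j₂−J=2  J+j₁−j₂=2  J−j₁+j₂=0  j₁+j₂+J+1=5
(j₁±m₁, j₂±m₂, J±M) = (3,1,1,1,2,0)
P² = 6/5
sum k=1..1:
  [1] −1/2 = -1/2
S = -1/2
C² = P²·S² = 3/10 ; C = -0.547723

−√(3/10) ≈ -0.547723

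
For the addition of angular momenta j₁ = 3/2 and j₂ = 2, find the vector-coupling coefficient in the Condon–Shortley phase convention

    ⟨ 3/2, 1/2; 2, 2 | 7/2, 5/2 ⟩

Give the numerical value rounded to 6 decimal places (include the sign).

triangle: 0!×3!×4!/8! = 144/40320
(j±m)!: 2!×1!×4!×0!×6!×1! = 34560
prefactor² = (2J+1)×Δ×N² = 6912/7
  k=0: +1/(0!×0!×1!×4!×2!×0!) = 1/48
Σ = 1/48  ⇒  CG² = 6912/7×1/48² = 3/7
CG = +√(3/7) = +0.654654

+0.654654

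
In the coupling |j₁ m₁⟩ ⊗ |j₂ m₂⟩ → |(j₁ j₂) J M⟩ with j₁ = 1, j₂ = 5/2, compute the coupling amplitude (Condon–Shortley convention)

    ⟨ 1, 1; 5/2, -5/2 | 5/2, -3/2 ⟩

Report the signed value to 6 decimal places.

triangle: 1!·1!·4!/7! = 24/5040
(j±m)!: 2!·0!·0!·5!·1!·4! = 5760
prefactor² = (2J+1)·Δ·N² = 1152/7
  k=0: +1/(0!·1!·0!·0!·1!·4!) = 1/24
Σ = 1/24  ⇒  CG² = 1152/7·1/24² = 2/7
CG = +√(2/7) = +0.534522

+√(2/7) = +0.534522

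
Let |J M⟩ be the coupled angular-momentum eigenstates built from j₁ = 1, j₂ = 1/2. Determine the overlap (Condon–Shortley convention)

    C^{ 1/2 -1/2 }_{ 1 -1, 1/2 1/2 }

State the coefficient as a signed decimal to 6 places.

-0.816497

j₁+j₂−J=1  J+j₁−j₂=1  J−j₁+j₂=0  j₁+j₂+J+1=3
(j₁±m₁, j₂±m₂, J±M) = (0,2,1,0,0,1)
P² = 2/3
sum k=1..1:
  [1] −1/1 = -1
S = -1
C² = P²·S² = 2/3 ; C = -0.816497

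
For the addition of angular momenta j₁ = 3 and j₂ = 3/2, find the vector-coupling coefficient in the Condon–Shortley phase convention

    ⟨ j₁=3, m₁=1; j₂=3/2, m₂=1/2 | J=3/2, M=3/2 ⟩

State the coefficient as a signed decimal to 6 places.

+0.338062  (= +√(4/35))

j₁+j₂−J=3  J+j₁−j₂=3  J−j₁+j₂=0  j₁+j₂+J+1=7
(j₁±m₁, j₂±m₂, J±M) = (4,2,2,1,3,0)
P² = 576/35
sum k=2..2:
  [2] +1/12 = 1/12
S = 1/12
C² = P²·S² = 4/35 ; C = +0.338062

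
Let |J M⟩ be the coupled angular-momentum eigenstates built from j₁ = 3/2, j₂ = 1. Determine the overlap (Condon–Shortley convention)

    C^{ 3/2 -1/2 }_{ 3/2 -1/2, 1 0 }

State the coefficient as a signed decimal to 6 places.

triangle: 1!*2!*1!/5! = 2/120
(j±m)!: 1!*2!*1!*1!*1!*2! = 4
prefactor² = (2J+1)*Δ*N² = 4/15
  k=0: +1/(0!*1!*2!*1!*0!*0!) = 1/2
  k=1: −1/(1!*0!*1!*0!*1!*1!) = -1
Σ = -1/2  ⇒  CG² = 4/15*(-1/2)² = 1/15
CG = −√(1/15) = -0.258199

−√(1/15) ≈ -0.258199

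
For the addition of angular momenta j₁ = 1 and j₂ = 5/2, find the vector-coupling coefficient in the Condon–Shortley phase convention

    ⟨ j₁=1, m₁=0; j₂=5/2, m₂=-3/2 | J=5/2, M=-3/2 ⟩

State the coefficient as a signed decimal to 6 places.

√[6·1!1!4!/7! · 1!1!1!4!1!4!] = √(576/35)
  +(−1)^0/∏(0,1,1,1,0,3)! = 1/6  (running 1/6)
  +(−1)^1/∏(1,0,0,0,1,4)! = -1/24  (running 1/8)
⟨..|..⟩ = √(576/35)·(1/8) = +0.507093

+0.507093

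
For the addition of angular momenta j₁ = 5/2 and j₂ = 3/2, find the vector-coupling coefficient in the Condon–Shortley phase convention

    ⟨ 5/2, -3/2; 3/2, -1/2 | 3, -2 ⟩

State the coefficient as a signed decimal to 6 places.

√[7·1!4!2!/8! · 1!4!1!2!1!5!] = √(48)
  +(−1)^0/∏(0,1,4,1,0,1)! = 1/24  (running 1/24)
  +(−1)^1/∏(1,0,3,0,1,2)! = -1/12  (running -1/24)
⟨..|..⟩ = √(48)·(-1/24) = -0.288675

-0.288675  (= −√(1/12))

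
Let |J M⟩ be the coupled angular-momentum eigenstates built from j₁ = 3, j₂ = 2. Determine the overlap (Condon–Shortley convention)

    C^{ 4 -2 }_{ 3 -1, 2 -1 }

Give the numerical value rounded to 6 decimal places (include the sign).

√[9·1!5!3!/10! · 2!4!1!3!2!6!] = √(5184/7)
  +(−1)^0/∏(0,1,4,1,1,2)! = 1/48  (running 1/48)
  +(−1)^1/∏(1,0,3,0,2,3)! = -1/72  (running 1/144)
⟨..|..⟩ = √(5184/7)·(1/144) = +0.188982

+0.188982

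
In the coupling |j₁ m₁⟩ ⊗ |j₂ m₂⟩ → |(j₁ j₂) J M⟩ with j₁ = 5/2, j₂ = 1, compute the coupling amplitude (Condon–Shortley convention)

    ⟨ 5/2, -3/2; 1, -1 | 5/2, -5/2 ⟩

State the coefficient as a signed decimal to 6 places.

+0.534522  (= +√(2/7))

j₁+j₂−J=1  J+j₁−j₂=4  J−j₁+j₂=1  j₁+j₂+J+1=7
(j₁±m₁, j₂±m₂, J±M) = (1,4,0,2,0,5)
P² = 1152/7
sum k=0..0:
  [0] +1/24 = 1/24
S = 1/24
C² = P²·S² = 2/7 ; C = +0.534522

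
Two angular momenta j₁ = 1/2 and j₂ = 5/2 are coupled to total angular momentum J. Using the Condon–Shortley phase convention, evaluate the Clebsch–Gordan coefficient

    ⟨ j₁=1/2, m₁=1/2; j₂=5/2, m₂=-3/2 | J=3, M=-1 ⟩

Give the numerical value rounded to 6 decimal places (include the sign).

√[7·0!1!5!/7! · 1!0!1!4!2!4!] = √(192)
  +(−1)^0/∏(0,0,0,1,1,4)! = 1/24  (running 1/24)
⟨..|..⟩ = √(192)·(1/24) = +0.577350

+√(1/3) ≈ +0.577350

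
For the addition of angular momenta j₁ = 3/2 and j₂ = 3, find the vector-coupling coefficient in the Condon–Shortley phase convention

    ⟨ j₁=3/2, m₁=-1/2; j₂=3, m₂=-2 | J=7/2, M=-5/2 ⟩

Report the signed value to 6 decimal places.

j₁+j₂−J=1  J+j₁−j₂=2  J−j₁+j₂=5  j₁+j₂+J+1=9
(j₁±m₁, j₂±m₂, J±M) = (1,2,1,5,1,6)
P² = 6400/7
sum k=0..1:
  [0] +1/48 = 1/48
  [1] −1/120 = -1/120
S = 1/80
C² = P²·S² = 1/7 ; C = +0.377964

+0.377964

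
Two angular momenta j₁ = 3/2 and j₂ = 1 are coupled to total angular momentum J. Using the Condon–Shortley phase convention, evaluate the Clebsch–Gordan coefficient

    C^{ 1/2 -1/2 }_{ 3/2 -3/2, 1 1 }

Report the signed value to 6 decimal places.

√[2·2!1!0!/4! · 0!3!2!0!0!1!] = √(2)
  +(−1)^2/∏(2,0,1,0,0,0)! = 1/2  (running 1/2)
⟨..|..⟩ = √(2)·(1/2) = +0.707107

+√(1/2) = +0.707107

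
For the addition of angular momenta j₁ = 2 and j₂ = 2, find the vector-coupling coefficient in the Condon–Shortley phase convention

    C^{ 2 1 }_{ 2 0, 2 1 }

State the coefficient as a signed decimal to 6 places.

-0.267261

√[5·2!2!2!/7! · 2!2!3!1!3!1!] = √(8/7)
  +(−1)^1/∏(1,1,1,2,1,0)! = -1/2  (running -1/2)
  +(−1)^2/∏(2,0,0,1,2,1)! = 1/4  (running -1/4)
⟨..|..⟩ = √(8/7)·(-1/4) = -0.267261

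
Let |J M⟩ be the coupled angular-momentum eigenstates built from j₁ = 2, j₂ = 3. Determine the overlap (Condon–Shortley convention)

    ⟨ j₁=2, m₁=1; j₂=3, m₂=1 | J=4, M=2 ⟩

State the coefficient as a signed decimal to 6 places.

+√(1/28) = +0.188982

j₁+j₂−J=1  J+j₁−j₂=3  J−j₁+j₂=5  j₁+j₂+J+1=10
(j₁±m₁, j₂±m₂, J±M) = (3,1,4,2,6,2)
P² = 5184/7
sum k=0..1:
  [0] +1/48 = 1/48
  [1] −1/72 = -1/72
S = 1/144
C² = P²·S² = 1/28 ; C = +0.188982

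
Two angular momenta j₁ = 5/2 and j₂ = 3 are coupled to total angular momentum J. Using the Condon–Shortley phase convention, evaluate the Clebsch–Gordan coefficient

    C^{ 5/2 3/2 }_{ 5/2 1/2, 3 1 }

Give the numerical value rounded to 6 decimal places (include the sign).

+√(1/35) ≈ +0.169031

triangle: 3!*2!*3!/9! = 72/362880
(j±m)!: 3!*2!*4!*2!*4!*1! = 13824
prefactor² = (2J+1)*Δ*N² = 576/35
  k=1: −1/(1!*2!*1!*3!*1!*0!) = -1/12
  k=2: +1/(2!*1!*0!*2!*2!*1!) = 1/8
Σ = 1/24  ⇒  CG² = 576/35*1/24² = 1/35
CG = +√(1/35) = +0.169031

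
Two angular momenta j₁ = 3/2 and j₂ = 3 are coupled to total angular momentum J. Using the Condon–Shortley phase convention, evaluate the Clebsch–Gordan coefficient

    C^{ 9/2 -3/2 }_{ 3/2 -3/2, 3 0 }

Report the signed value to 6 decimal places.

j₁+j₂−J=0  J+j₁−j₂=3  J−j₁+j₂=6  j₁+j₂+J+1=10
(j₁±m₁, j₂±m₂, J±M) = (0,3,3,3,3,6)
P² = 77760/7
sum k=0..0:
  [0] +1/216 = 1/216
S = 1/216
C² = P²·S² = 5/21 ; C = +0.487950

+0.487950  (= +√(5/21))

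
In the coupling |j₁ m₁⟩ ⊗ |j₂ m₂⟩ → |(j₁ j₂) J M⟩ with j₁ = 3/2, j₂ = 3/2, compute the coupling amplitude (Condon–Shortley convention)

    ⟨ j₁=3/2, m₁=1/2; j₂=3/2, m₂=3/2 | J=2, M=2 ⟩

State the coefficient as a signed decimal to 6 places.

−√(1/2) ≈ -0.707107

triangle: 1!×2!×2!/6! = 4/720
(j±m)!: 2!×1!×3!×0!×4!×0! = 288
prefactor² = (2J+1)×Δ×N² = 8
  k=1: −1/(1!×0!×0!×2!×2!×0!) = -1/4
Σ = -1/4  ⇒  CG² = 8×(-1/4)² = 1/2
CG = −√(1/2) = -0.707107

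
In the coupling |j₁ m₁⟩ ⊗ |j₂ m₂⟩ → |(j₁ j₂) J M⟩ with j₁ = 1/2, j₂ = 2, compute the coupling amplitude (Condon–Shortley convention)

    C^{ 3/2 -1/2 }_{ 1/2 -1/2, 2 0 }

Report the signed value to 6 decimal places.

−√(2/5) ≈ -0.632456

triangle: 1!*0!*3!/5! = 6/120
(j±m)!: 0!*1!*2!*2!*1!*2! = 8
prefactor² = (2J+1)*Δ*N² = 8/5
  k=1: −1/(1!*0!*0!*1!*0!*2!) = -1/2
Σ = -1/2  ⇒  CG² = 8/5*(-1/2)² = 2/5
CG = −√(2/5) = -0.632456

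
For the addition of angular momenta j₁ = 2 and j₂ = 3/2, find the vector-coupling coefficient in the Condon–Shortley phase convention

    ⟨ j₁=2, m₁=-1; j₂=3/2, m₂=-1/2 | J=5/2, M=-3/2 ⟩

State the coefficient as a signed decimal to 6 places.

j₁+j₂−J=1  J+j₁−j₂=3  J−j₁+j₂=2  j₁+j₂+J+1=7
(j₁±m₁, j₂±m₂, J±M) = (1,3,1,2,1,4)
P² = 144/35
sum k=0..1:
  [0] +1/6 = 1/6
  [1] −1/4 = -1/4
S = -1/12
C² = P²·S² = 1/35 ; C = -0.169031

-0.169031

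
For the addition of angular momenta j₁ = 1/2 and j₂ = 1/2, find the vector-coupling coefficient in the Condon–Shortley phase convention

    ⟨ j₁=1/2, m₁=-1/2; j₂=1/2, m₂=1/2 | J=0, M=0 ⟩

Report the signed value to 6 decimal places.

-0.707107

triangle: 1!*0!*0!/2! = 1/2
(j±m)!: 0!*1!*1!*0!*0!*0! = 1
prefactor² = (2J+1)*Δ*N² = 1/2
  k=1: −1/(1!*0!*0!*0!*0!*0!) = -1
Σ = -1  ⇒  CG² = 1/2*(-1)² = 1/2
CG = −√(1/2) = -0.707107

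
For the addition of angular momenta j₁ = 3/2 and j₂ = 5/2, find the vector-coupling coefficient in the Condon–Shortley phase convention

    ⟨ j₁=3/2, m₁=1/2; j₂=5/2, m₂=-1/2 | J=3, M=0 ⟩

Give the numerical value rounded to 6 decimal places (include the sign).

j₁+j₂−J=1  J+j₁−j₂=2  J−j₁+j₂=4  j₁+j₂+J+1=8
(j₁±m₁, j₂±m₂, J±M) = (2,1,2,3,3,3)
P² = 36/5
sum k=0..1:
  [0] +1/4 = 1/4
  [1] −1/12 = -1/12
S = 1/6
C² = P²·S² = 1/5 ; C = +0.447214

+0.447214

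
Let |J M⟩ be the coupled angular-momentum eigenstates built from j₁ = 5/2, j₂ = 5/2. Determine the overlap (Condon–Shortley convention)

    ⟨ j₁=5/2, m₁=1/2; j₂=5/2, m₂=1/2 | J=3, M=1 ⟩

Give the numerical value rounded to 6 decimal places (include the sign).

-0.516398

triangle: 2!×3!×3!/9! = 72/362880
(j±m)!: 3!×2!×3!×2!×4!×2! = 6912
prefactor² = (2J+1)×Δ×N² = 48/5
  k=0: +1/(0!×2!×2!×3!×1!×0!) = 1/24
  k=1: −1/(1!×1!×1!×2!×2!×1!) = -1/4
  k=2: +1/(2!×0!×0!×1!×3!×2!) = 1/24
Σ = -1/6  ⇒  CG² = 48/5×(-1/6)² = 4/15
CG = −√(4/15) = -0.516398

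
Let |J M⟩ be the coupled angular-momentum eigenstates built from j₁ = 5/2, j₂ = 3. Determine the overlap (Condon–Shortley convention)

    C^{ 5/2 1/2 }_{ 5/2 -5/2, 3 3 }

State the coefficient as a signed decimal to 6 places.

−√(5/21) ≈ -0.487950

triangle: 3!×2!×3!/9! = 72/362880
(j±m)!: 0!×5!×6!×0!×3!×2! = 1036800
prefactor² = (2J+1)×Δ×N² = 8640/7
  k=3: −1/(3!×0!×2!×3!×0!×0!) = -1/72
Σ = -1/72  ⇒  CG² = 8640/7×(-1/72)² = 5/21
CG = −√(5/21) = -0.487950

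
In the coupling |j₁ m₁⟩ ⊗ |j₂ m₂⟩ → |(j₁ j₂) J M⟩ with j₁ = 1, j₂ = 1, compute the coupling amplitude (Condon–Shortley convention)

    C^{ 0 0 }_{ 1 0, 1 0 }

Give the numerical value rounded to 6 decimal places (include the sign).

-0.577350

√[1·2!0!0!/3! · 1!1!1!1!0!0!] = √(1/3)
  +(−1)^1/∏(1,1,0,0,0,0)! = -1  (running -1)
⟨..|..⟩ = √(1/3)·(-1) = -0.577350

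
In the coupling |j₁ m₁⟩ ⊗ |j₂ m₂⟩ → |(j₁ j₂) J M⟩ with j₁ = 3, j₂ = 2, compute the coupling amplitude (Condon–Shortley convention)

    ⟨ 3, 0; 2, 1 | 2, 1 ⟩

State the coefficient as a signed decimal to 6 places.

√[5·3!3!1!/8! · 3!3!3!1!3!1!] = √(81/14)
  +(−1)^2/∏(2,1,1,1,2,0)! = 1/4  (running 1/4)
  +(−1)^3/∏(3,0,0,0,3,1)! = -1/36  (running 2/9)
⟨..|..⟩ = √(81/14)·(2/9) = +0.534522

+0.534522  (= +√(2/7))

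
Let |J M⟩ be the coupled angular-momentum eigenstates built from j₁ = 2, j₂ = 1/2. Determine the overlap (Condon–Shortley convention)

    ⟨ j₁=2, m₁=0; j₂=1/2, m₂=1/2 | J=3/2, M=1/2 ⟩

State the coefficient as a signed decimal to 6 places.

−√(2/5) = -0.632456

triangle: 1!·3!·0!/5! = 6/120
(j±m)!: 2!·2!·1!·0!·2!·1! = 8
prefactor² = (2J+1)·Δ·N² = 8/5
  k=1: −1/(1!·0!·1!·0!·2!·0!) = -1/2
Σ = -1/2  ⇒  CG² = 8/5·(-1/2)² = 2/5
CG = −√(2/5) = -0.632456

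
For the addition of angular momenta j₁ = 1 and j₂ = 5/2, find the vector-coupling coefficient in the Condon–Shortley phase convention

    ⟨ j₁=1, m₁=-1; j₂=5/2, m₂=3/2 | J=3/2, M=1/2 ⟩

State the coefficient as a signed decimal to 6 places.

+0.632456  (= +√(2/5))

triangle: 2!·0!·3!/6! = 12/720
(j±m)!: 0!·2!·4!·1!·2!·1! = 96
prefactor² = (2J+1)·Δ·N² = 32/5
  k=2: +1/(2!·0!·0!·2!·0!·1!) = 1/4
Σ = 1/4  ⇒  CG² = 32/5·1/4² = 2/5
CG = +√(2/5) = +0.632456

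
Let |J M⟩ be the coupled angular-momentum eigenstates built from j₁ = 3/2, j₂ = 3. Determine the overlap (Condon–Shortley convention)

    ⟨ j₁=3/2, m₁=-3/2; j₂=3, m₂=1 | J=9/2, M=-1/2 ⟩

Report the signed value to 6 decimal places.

+√(5/42) = +0.345033

j₁+j₂−J=0  J+j₁−j₂=3  J−j₁+j₂=6  j₁+j₂+J+1=10
(j₁±m₁, j₂±m₂, J±M) = (0,3,4,2,4,5)
P² = 69120/7
sum k=0..0:
  [0] +1/288 = 1/288
S = 1/288
C² = P²·S² = 5/42 ; C = +0.345033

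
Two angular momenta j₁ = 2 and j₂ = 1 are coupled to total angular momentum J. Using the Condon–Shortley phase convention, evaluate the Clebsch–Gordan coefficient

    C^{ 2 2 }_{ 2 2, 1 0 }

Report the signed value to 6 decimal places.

√[5·1!3!1!/6! · 4!0!1!1!4!0!] = √(24)
  +(−1)^0/∏(0,1,0,1,3,0)! = 1/6  (running 1/6)
⟨..|..⟩ = √(24)·(1/6) = +0.816497

+√(2/3) = +0.816497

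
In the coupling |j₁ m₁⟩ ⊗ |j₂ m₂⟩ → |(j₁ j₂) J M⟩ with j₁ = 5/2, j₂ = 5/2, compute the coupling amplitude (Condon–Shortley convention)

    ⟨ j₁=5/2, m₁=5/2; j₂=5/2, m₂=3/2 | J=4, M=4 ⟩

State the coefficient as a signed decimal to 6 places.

+√(1/2) = +0.707107

triangle: 1!·4!·4!/10! = 576/3628800
(j±m)!: 5!·0!·4!·1!·8!·0! = 116121600
prefactor² = (2J+1)·Δ·N² = 165888
  k=0: +1/(0!·1!·0!·4!·4!·0!) = 1/576
Σ = 1/576  ⇒  CG² = 165888·1/576² = 1/2
CG = +√(1/2) = +0.707107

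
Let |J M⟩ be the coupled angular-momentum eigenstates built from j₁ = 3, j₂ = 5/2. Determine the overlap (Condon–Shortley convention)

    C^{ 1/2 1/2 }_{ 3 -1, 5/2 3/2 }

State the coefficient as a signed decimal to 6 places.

+√(2/21) = +0.308607

√[2·5!1!0!/7! · 2!4!4!1!1!0!] = √(384/7)
  +(−1)^4/∏(4,1,0,0,1,0)! = 1/24  (running 1/24)
⟨..|..⟩ = √(384/7)·(1/24) = +0.308607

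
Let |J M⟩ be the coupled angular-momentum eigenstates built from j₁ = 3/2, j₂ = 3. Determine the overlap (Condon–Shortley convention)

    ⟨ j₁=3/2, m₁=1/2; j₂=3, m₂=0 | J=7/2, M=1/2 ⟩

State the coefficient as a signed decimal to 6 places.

triangle: 1!×2!×5!/9! = 240/362880
(j±m)!: 2!×1!×3!×3!×4!×3! = 10368
prefactor² = (2J+1)×Δ×N² = 384/7
  k=0: +1/(0!×1!×1!×3!×1!×2!) = 1/12
  k=1: −1/(1!×0!×0!×2!×2!×3!) = -1/24
Σ = 1/24  ⇒  CG² = 384/7×1/24² = 2/21
CG = +√(2/21) = +0.308607

+0.308607  (= +√(2/21))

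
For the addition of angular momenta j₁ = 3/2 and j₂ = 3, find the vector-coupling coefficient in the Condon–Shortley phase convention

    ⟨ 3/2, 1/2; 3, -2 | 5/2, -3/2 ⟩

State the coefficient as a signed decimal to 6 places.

+0.267261  (= +√(1/14))

√[6·2!1!4!/8! · 2!1!1!5!1!4!] = √(288/7)
  +(−1)^0/∏(0,2,1,1,0,3)! = 1/12  (running 1/12)
  +(−1)^1/∏(1,1,0,0,1,4)! = -1/24  (running 1/24)
⟨..|..⟩ = √(288/7)·(1/24) = +0.267261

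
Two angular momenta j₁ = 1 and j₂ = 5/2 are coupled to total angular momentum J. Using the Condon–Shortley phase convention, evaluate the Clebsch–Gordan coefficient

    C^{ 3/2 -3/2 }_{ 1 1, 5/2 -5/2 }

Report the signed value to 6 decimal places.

+0.816497

j₁+j₂−J=2  J+j₁−j₂=0  J−j₁+j₂=3  j₁+j₂+J+1=6
(j₁±m₁, j₂±m₂, J±M) = (2,0,0,5,0,3)
P² = 96
sum k=0..0:
  [0] +1/12 = 1/12
S = 1/12
C² = P²·S² = 2/3 ; C = +0.816497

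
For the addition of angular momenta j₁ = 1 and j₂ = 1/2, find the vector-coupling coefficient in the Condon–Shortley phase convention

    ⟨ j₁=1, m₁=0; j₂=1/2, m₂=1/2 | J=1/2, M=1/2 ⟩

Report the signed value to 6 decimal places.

−√(1/3) = -0.577350

j₁+j₂−J=1  J+j₁−j₂=1  J−j₁+j₂=0  j₁+j₂+J+1=3
(j₁±m₁, j₂±m₂, J±M) = (1,1,1,0,1,0)
P² = 1/3
sum k=1..1:
  [1] −1/1 = -1
S = -1
C² = P²·S² = 1/3 ; C = -0.577350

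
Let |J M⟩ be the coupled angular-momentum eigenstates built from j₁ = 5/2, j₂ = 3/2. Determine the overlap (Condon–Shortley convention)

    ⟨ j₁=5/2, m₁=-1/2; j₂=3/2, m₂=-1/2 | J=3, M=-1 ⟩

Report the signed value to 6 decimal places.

√[7·1!4!2!/8! · 2!3!1!2!2!4!] = √(48/5)
  +(−1)^0/∏(0,1,3,1,1,1)! = 1/6  (running 1/6)
  +(−1)^1/∏(1,0,2,0,2,2)! = -1/8  (running 1/24)
⟨..|..⟩ = √(48/5)·(1/24) = +0.129099

+0.129099  (= +√(1/60))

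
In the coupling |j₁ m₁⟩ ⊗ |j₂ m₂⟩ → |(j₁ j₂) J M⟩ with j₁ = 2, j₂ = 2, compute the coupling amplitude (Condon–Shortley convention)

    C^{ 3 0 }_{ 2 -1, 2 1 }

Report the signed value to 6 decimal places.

j₁+j₂−J=1  J+j₁−j₂=3  J−j₁+j₂=3  j₁+j₂+J+1=8
(j₁±m₁, j₂±m₂, J±M) = (1,3,3,1,3,3)
P² = 81/10
sum k=0..1:
  [0] +1/36 = 1/36
  [1] −1/4 = -1/4
S = -2/9
C² = P²·S² = 2/5 ; C = -0.632456

−√(2/5) = -0.632456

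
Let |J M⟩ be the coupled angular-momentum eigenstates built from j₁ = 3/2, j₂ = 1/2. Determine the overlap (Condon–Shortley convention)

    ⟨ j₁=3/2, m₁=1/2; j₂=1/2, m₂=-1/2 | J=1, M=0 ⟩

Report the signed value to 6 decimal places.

triangle: 1!×2!×0!/4! = 2/24
(j±m)!: 2!×1!×0!×1!×1!×1! = 2
prefactor² = (2J+1)×Δ×N² = 1/2
  k=0: +1/(0!×1!×1!×0!×1!×0!) = 1
Σ = 1  ⇒  CG² = 1/2×1² = 1/2
CG = +√(1/2) = +0.707107

+√(1/2) ≈ +0.707107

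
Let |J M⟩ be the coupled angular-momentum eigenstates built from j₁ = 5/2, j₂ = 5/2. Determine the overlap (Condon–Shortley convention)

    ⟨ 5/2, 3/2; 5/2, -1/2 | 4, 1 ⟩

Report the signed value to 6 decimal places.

+0.597614  (= +√(5/14))

j₁+j₂−J=1  J+j₁−j₂=4  J−j₁+j₂=4  j₁+j₂+J+1=10
(j₁±m₁, j₂±m₂, J±M) = (4,1,2,3,5,3)
P² = 10368/35
sum k=0..1:
  [0] +1/24 = 1/24
  [1] −1/144 = -1/144
S = 5/144
C² = P²·S² = 5/14 ; C = +0.597614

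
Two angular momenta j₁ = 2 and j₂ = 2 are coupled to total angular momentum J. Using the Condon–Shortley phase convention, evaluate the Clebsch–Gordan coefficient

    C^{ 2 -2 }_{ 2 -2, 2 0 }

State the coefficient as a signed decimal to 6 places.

+0.534522

j₁+j₂−J=2  J+j₁−j₂=2  J−j₁+j₂=2  j₁+j₂+J+1=7
(j₁±m₁, j₂±m₂, J±M) = (0,4,2,2,0,4)
P² = 128/7
sum k=2..2:
  [2] +1/8 = 1/8
S = 1/8
C² = P²·S² = 2/7 ; C = +0.534522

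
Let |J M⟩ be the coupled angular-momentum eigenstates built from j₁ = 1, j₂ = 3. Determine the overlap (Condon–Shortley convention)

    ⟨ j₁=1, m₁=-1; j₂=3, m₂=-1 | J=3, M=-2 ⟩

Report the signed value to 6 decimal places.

√[7·1!1!5!/8! · 0!2!2!4!1!5!] = √(240)
  +(−1)^1/∏(1,0,1,1,0,4)! = -1/24  (running -1/24)
⟨..|..⟩ = √(240)·(-1/24) = -0.645497

-0.645497  (= −√(5/12))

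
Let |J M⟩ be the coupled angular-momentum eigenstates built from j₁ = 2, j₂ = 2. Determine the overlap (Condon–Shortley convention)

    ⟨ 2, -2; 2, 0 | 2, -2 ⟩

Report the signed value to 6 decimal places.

√[5·2!2!2!/7! · 0!4!2!2!0!4!] = √(128/7)
  +(−1)^2/∏(2,0,2,0,0,2)! = 1/8  (running 1/8)
⟨..|..⟩ = √(128/7)·(1/8) = +0.534522

+0.534522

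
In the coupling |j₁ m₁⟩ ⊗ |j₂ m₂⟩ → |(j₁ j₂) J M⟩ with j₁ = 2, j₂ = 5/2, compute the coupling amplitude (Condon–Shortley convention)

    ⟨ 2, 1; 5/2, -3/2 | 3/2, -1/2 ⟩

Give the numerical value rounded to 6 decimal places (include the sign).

−√(2/105) ≈ -0.138013

√[4·3!1!2!/7! · 3!1!1!4!1!2!] = √(96/35)
  +(−1)^0/∏(0,3,1,1,0,1)! = 1/6  (running 1/6)
  +(−1)^1/∏(1,2,0,0,1,2)! = -1/4  (running -1/12)
⟨..|..⟩ = √(96/35)·(-1/12) = -0.138013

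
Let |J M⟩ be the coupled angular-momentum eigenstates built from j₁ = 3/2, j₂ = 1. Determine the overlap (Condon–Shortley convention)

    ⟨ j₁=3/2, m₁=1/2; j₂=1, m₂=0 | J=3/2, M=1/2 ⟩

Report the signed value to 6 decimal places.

j₁+j₂−J=1  J+j₁−j₂=2  J−j₁+j₂=1  j₁+j₂+J+1=5
(j₁±m₁, j₂±m₂, J±M) = (2,1,1,1,2,1)
P² = 4/15
sum k=0..1:
  [0] +1/1 = 1
  [1] −1/2 = -1/2
S = 1/2
C² = P²·S² = 1/15 ; C = +0.258199

+0.258199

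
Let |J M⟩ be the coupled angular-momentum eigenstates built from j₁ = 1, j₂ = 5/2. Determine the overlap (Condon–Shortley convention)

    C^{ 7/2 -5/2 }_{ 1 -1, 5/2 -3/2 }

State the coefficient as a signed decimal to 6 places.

triangle: 0!*2!*5!/8! = 240/40320
(j±m)!: 0!*2!*1!*4!*1!*6! = 34560
prefactor² = (2J+1)*Δ*N² = 11520/7
  k=0: +1/(0!*0!*2!*1!*0!*4!) = 1/48
Σ = 1/48  ⇒  CG² = 11520/7*1/48² = 5/7
CG = +√(5/7) = +0.845154

+0.845154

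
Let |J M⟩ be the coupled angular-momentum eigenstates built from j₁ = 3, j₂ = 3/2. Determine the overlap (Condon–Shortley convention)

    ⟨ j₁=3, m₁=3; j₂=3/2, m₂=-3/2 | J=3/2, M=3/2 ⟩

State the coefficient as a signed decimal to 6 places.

√[4·3!3!0!/7! · 6!0!0!3!3!0!] = √(5184/7)
  +(−1)^0/∏(0,3,0,0,3,0)! = 1/36  (running 1/36)
⟨..|..⟩ = √(5184/7)·(1/36) = +0.755929

+0.755929  (= +√(4/7))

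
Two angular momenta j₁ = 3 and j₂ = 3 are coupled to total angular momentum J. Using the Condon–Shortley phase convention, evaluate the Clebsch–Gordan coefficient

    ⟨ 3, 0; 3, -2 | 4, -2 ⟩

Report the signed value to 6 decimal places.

triangle: 2!*4!*4!/11! = 1152/39916800
(j±m)!: 3!*3!*1!*5!*2!*6! = 6220800
prefactor² = (2J+1)*Δ*N² = 124416/77
  k=0: +1/(0!*2!*3!*1!*1!*3!) = 1/72
  k=1: −1/(1!*1!*2!*0!*2!*4!) = -1/96
Σ = 1/288  ⇒  CG² = 124416/77*1/288² = 3/154
CG = +√(3/154) = +0.139573

+√(3/154) = +0.139573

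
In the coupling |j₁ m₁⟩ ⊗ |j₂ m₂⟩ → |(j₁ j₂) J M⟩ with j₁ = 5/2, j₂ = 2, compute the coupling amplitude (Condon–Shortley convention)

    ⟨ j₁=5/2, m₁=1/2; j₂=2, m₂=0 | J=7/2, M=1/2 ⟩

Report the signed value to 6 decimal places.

+0.195180

triangle: 1!*4!*3!/9! = 144/362880
(j±m)!: 3!*2!*2!*2!*4!*3! = 6912
prefactor² = (2J+1)*Δ*N² = 768/35
  k=0: +1/(0!*1!*2!*2!*2!*1!) = 1/8
  k=1: −1/(1!*0!*1!*1!*3!*2!) = -1/12
Σ = 1/24  ⇒  CG² = 768/35*1/24² = 4/105
CG = +√(4/105) = +0.195180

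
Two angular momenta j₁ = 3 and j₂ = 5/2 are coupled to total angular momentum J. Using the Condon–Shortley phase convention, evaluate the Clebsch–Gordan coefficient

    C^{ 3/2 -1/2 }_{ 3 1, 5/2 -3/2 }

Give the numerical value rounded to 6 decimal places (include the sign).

−√(7/30) = -0.483046

√[4·4!2!1!/8! · 4!2!1!4!1!2!] = √(384/35)
  +(−1)^0/∏(0,4,2,1,0,0)! = 1/48  (running 1/48)
  +(−1)^1/∏(1,3,1,0,1,1)! = -1/6  (running -7/48)
⟨..|..⟩ = √(384/35)·(-7/48) = -0.483046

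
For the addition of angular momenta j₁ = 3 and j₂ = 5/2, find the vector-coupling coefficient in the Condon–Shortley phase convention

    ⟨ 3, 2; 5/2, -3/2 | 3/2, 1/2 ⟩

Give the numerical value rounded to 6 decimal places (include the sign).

√[4·4!2!1!/8! · 5!1!1!4!2!1!] = √(192/7)
  +(−1)^0/∏(0,4,1,1,1,0)! = 1/24  (running 1/24)
  +(−1)^1/∏(1,3,0,0,2,1)! = -1/12  (running -1/24)
⟨..|..⟩ = √(192/7)·(-1/24) = -0.218218

-0.218218  (= −√(1/21))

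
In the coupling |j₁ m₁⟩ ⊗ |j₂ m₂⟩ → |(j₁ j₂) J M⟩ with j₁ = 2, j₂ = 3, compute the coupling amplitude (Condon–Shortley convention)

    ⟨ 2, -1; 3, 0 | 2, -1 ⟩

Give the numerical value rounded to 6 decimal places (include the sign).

+0.534522  (= +√(2/7))

j₁+j₂−J=3  J+j₁−j₂=1  J−j₁+j₂=3  j₁+j₂+J+1=8
(j₁±m₁, j₂±m₂, J±M) = (1,3,3,3,1,3)
P² = 81/14
sum k=2..3:
  [2] +1/4 = 1/4
  [3] −1/36 = -1/36
S = 2/9
C² = P²·S² = 2/7 ; C = +0.534522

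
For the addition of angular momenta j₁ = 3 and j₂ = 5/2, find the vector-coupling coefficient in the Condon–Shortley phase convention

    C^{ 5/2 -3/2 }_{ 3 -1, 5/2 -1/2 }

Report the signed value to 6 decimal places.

triangle: 3!*3!*2!/9! = 72/362880
(j±m)!: 2!*4!*2!*3!*1!*4! = 13824
prefactor² = (2J+1)*Δ*N² = 576/35
  k=1: −1/(1!*2!*3!*1!*0!*1!) = -1/12
  k=2: +1/(2!*1!*2!*0!*1!*2!) = 1/8
Σ = 1/24  ⇒  CG² = 576/35*1/24² = 1/35
CG = +√(1/35) = +0.169031

+√(1/35) = +0.169031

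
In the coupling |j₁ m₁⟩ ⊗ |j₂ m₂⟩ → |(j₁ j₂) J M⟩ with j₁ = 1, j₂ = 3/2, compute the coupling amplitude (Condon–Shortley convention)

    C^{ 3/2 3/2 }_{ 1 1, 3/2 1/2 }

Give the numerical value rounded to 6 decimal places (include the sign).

+√(2/5) = +0.632456

triangle: 1!*1!*2!/5! = 2/120
(j±m)!: 2!*0!*2!*1!*3!*0! = 24
prefactor² = (2J+1)*Δ*N² = 8/5
  k=0: +1/(0!*1!*0!*2!*1!*0!) = 1/2
Σ = 1/2  ⇒  CG² = 8/5*1/2² = 2/5
CG = +√(2/5) = +0.632456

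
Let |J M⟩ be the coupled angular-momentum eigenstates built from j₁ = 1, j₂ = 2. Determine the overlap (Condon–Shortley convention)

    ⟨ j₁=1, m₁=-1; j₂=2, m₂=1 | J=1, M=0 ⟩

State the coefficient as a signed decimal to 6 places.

+√(3/10) ≈ +0.547723

j₁+j₂−J=2  J+j₁−j₂=0  J−j₁+j₂=2  j₁+j₂+J+1=5
(j₁±m₁, j₂±m₂, J±M) = (0,2,3,1,1,1)
P² = 6/5
sum k=2..2:
  [2] +1/2 = 1/2
S = 1/2
C² = P²·S² = 3/10 ; C = +0.547723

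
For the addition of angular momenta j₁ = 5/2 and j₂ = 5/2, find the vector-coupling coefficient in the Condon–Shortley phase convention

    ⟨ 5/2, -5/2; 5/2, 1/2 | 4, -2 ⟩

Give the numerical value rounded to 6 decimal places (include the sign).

√[9·1!4!4!/10! · 0!5!3!2!2!6!] = √(20736/7)
  +(−1)^1/∏(1,0,4,2,0,2)! = -1/96  (running -1/96)
⟨..|..⟩ = √(20736/7)·(-1/96) = -0.566947

-0.566947  (= −√(9/28))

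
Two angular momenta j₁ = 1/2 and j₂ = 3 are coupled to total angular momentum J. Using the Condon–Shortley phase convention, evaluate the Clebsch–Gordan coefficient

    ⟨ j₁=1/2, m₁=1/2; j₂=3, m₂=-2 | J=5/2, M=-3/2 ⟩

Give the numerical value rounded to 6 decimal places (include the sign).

√[6·1!0!5!/7! · 1!0!1!5!1!4!] = √(2880/7)
  +(−1)^0/∏(0,1,0,1,0,4)! = 1/24  (running 1/24)
⟨..|..⟩ = √(2880/7)·(1/24) = +0.845154

+0.845154  (= +√(5/7))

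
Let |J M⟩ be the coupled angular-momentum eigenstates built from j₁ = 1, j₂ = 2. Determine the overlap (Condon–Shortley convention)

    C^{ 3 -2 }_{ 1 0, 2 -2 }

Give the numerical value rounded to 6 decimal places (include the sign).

+0.577350

j₁+j₂−J=0  J+j₁−j₂=2  J−j₁+j₂=4  j₁+j₂+J+1=7
(j₁±m₁, j₂±m₂, J±M) = (1,1,0,4,1,5)
P² = 192
sum k=0..0:
  [0] +1/24 = 1/24
S = 1/24
C² = P²·S² = 1/3 ; C = +0.577350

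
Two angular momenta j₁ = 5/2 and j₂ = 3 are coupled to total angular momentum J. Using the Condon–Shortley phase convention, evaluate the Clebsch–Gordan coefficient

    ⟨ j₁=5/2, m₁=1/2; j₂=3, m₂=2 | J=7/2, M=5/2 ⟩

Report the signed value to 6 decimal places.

triangle: 2!·3!·4!/10! = 288/3628800
(j±m)!: 3!·2!·5!·1!·6!·1! = 1036800
prefactor² = (2J+1)·Δ·N² = 4608/7
  k=1: −1/(1!·1!·1!·4!·2!·0!) = -1/48
  k=2: +1/(2!·0!·0!·3!·3!·1!) = 1/72
Σ = -1/144  ⇒  CG² = 4608/7·(-1/144)² = 2/63
CG = −√(2/63) = -0.178174

-0.178174  (= −√(2/63))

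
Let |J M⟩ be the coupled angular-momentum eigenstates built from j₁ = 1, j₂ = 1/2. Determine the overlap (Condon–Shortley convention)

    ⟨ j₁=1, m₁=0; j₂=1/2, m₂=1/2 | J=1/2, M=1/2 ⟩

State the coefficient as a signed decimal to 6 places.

√[2·1!1!0!/3! · 1!1!1!0!1!0!] = √(1/3)
  +(−1)^1/∏(1,0,0,0,1,0)! = -1  (running -1)
⟨..|..⟩ = √(1/3)·(-1) = -0.577350

-0.577350  (= −√(1/3))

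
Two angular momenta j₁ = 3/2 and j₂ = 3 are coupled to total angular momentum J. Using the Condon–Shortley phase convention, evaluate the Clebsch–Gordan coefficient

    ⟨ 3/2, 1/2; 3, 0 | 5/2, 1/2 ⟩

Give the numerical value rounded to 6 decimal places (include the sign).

j₁+j₂−J=2  J+j₁−j₂=1  J−j₁+j₂=4  j₁+j₂+J+1=8
(j₁±m₁, j₂±m₂, J±M) = (2,1,3,3,3,2)
P² = 216/35
sum k=0..1:
  [0] +1/12 = 1/12
  [1] −1/4 = -1/4
S = -1/6
C² = P²·S² = 6/35 ; C = -0.414039

−√(6/35) ≈ -0.414039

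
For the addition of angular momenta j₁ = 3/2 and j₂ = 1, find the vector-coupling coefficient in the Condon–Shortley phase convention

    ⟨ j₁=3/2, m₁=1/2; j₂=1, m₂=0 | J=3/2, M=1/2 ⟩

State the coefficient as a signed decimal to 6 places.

√[4·1!2!1!/5! · 2!1!1!1!2!1!] = √(4/15)
  +(−1)^0/∏(0,1,1,1,1,0)! = 1  (running 1)
  +(−1)^1/∏(1,0,0,0,2,1)! = -1/2  (running 1/2)
⟨..|..⟩ = √(4/15)·(1/2) = +0.258199

+√(1/15) = +0.258199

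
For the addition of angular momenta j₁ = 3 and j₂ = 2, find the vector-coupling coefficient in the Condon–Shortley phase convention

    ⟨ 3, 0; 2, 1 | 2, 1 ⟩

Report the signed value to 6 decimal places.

j₁+j₂−J=3  J+j₁−j₂=3  J−j₁+j₂=1  j₁+j₂+J+1=8
(j₁±m₁, j₂±m₂, J±M) = (3,3,3,1,3,1)
P² = 81/14
sum k=2..3:
  [2] +1/4 = 1/4
  [3] −1/36 = -1/36
S = 2/9
C² = P²·S² = 2/7 ; C = +0.534522

+0.534522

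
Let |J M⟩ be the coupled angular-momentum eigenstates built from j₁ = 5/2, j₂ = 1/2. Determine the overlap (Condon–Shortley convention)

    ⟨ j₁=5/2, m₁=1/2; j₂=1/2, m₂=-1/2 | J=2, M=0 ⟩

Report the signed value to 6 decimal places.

+0.707107  (= +√(1/2))

triangle: 1!*4!*0!/6! = 24/720
(j±m)!: 3!*2!*0!*1!*2!*2! = 48
prefactor² = (2J+1)*Δ*N² = 8
  k=0: +1/(0!*1!*2!*0!*2!*0!) = 1/4
Σ = 1/4  ⇒  CG² = 8*1/4² = 1/2
CG = +√(1/2) = +0.707107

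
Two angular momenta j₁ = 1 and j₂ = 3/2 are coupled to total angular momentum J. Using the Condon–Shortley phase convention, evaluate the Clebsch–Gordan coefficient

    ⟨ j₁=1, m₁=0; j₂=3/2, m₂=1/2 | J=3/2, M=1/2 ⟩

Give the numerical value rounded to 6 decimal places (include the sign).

-0.258199  (= −√(1/15))

j₁+j₂−J=1  J+j₁−j₂=1  J−j₁+j₂=2  j₁+j₂+J+1=5
(j₁±m₁, j₂±m₂, J±M) = (1,1,2,1,2,1)
P² = 4/15
sum k=0..1:
  [0] +1/2 = 1/2
  [1] −1/1 = -1
S = -1/2
C² = P²·S² = 1/15 ; C = -0.258199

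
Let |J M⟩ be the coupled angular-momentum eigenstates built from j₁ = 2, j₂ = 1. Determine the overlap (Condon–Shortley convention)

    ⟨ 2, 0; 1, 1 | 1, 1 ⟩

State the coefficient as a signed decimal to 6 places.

√[3·2!2!0!/5! · 2!2!2!0!2!0!] = √(8/5)
  +(−1)^2/∏(2,0,0,0,2,0)! = 1/4  (running 1/4)
⟨..|..⟩ = √(8/5)·(1/4) = +0.316228

+√(1/10) ≈ +0.316228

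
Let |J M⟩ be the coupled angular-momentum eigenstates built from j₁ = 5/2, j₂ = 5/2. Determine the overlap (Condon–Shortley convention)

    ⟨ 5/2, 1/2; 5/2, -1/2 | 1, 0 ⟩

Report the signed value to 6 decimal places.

triangle: 4!×1!×1!/7! = 24/5040
(j±m)!: 3!×2!×2!×3!×1!×1! = 144
prefactor² = (2J+1)×Δ×N² = 72/35
  k=1: −1/(1!×3!×1!×1!×0!×0!) = -1/6
  k=2: +1/(2!×2!×0!×0!×1!×1!) = 1/4
Σ = 1/12  ⇒  CG² = 72/35×1/12² = 1/70
CG = +√(1/70) = +0.119523

+0.119523  (= +√(1/70))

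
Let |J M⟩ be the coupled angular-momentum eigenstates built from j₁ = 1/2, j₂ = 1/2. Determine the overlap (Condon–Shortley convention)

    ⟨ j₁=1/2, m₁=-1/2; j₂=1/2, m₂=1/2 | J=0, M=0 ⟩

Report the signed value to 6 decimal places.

j₁+j₂−J=1  J+j₁−j₂=0  J−j₁+j₂=0  j₁+j₂+J+1=2
(j₁±m₁, j₂±m₂, J±M) = (0,1,1,0,0,0)
P² = 1/2
sum k=1..1:
  [1] −1/1 = -1
S = -1
C² = P²·S² = 1/2 ; C = -0.707107

−√(1/2) ≈ -0.707107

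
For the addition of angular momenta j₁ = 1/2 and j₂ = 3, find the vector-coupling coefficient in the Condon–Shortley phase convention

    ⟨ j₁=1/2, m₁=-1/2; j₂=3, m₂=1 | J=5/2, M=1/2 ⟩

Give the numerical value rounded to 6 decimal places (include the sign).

−√(4/7) ≈ -0.755929

triangle: 1!·0!·5!/7! = 120/5040
(j±m)!: 0!·1!·4!·2!·3!·2! = 576
prefactor² = (2J+1)·Δ·N² = 576/7
  k=1: −1/(1!·0!·0!·3!·0!·2!) = -1/12
Σ = -1/12  ⇒  CG² = 576/7·(-1/12)² = 4/7
CG = −√(4/7) = -0.755929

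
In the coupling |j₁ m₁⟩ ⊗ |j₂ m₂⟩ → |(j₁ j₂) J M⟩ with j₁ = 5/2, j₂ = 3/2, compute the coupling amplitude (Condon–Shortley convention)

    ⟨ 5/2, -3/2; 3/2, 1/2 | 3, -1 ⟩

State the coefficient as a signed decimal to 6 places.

-0.639010  (= −√(49/120))

j₁+j₂−J=1  J+j₁−j₂=4  J−j₁+j₂=2  j₁+j₂+J+1=8
(j₁±m₁, j₂±m₂, J±M) = (1,4,2,1,2,4)
P² = 96/5
sum k=0..1:
  [0] +1/48 = 1/48
  [1] −1/6 = -1/6
S = -7/48
C² = P²·S² = 49/120 ; C = -0.639010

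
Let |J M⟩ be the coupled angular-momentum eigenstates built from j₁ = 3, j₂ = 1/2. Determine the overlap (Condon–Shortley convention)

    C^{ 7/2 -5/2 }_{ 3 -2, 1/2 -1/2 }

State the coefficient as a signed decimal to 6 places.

triangle: 0!·6!·1!/8! = 720/40320
(j±m)!: 1!·5!·0!·1!·1!·6! = 86400
prefactor² = (2J+1)·Δ·N² = 86400/7
  k=0: +1/(0!·0!·5!·0!·1!·1!) = 1/120
Σ = 1/120  ⇒  CG² = 86400/7·1/120² = 6/7
CG = +√(6/7) = +0.925820

+0.925820  (= +√(6/7))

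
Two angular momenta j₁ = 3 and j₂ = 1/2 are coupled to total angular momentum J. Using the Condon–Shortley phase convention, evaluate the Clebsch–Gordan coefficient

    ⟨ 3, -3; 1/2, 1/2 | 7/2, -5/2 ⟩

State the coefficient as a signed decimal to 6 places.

√[8·0!6!1!/8! · 0!6!1!0!1!6!] = √(518400/7)
  +(−1)^0/∏(0,0,6,1,0,0)! = 1/720  (running 1/720)
⟨..|..⟩ = √(518400/7)·(1/720) = +0.377964

+0.377964  (= +√(1/7))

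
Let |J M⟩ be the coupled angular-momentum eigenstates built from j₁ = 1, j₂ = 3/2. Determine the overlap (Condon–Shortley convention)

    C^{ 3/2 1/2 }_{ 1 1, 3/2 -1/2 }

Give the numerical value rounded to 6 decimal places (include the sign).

√[4·1!1!2!/5! · 2!0!1!2!2!1!] = √(8/15)
  +(−1)^0/∏(0,1,0,1,1,1)! = 1  (running 1)
⟨..|..⟩ = √(8/15)·(1) = +0.730297

+√(8/15) ≈ +0.730297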